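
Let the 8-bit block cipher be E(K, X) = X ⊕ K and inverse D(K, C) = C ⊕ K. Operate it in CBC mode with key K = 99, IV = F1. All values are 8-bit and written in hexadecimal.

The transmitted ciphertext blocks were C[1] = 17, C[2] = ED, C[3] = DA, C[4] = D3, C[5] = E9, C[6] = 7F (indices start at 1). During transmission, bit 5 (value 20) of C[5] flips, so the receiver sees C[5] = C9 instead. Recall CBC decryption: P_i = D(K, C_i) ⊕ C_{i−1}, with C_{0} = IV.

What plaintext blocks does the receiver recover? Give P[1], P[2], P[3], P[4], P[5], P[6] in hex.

Only C[5] changed, to C9. In CBC, a change in C_i garbles P_i and flips the same bit in P_{i+1}. Decrypting the received ciphertext:
P[1]: D(K, 17) = 8E; 8E ⊕ F1 = 7F.
P[2]: D(K, ED) = 74; 74 ⊕ 17 = 63.
P[3]: D(K, DA) = 43; 43 ⊕ ED = AE.
P[4]: D(K, D3) = 4A; 4A ⊕ DA = 90.
P[5]: D(K, C9) = 50; 50 ⊕ D3 = 83.
P[6]: D(K, 7F) = E6; E6 ⊕ C9 = 2F.
Blocks that differ from the original plaintext: P[5], P[6].

P[1] = 7F, P[2] = 63, P[3] = AE, P[4] = 90, P[5] = 83, P[6] = 2F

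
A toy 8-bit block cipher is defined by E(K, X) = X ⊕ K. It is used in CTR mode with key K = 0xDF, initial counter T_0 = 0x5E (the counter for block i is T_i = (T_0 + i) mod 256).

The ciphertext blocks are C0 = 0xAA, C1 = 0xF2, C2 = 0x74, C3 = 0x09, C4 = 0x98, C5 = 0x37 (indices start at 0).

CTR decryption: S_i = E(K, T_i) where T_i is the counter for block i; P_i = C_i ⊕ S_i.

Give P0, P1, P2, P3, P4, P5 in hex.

P0 = 0x2B, P1 = 0x72, P2 = 0xCB, P3 = 0xB7, P4 = 0x25, P5 = 0x8B

P0: T = 0x5E, S = E(K, T) = 0x81; 0xAA ⊕ 0x81 = 0x2B.
P1: T = 0x5F, S = E(K, T) = 0x80; 0xF2 ⊕ 0x80 = 0x72.
P2: T = 0x60, S = E(K, T) = 0xBF; 0x74 ⊕ 0xBF = 0xCB.
P3: T = 0x61, S = E(K, T) = 0xBE; 0x09 ⊕ 0xBE = 0xB7.
P4: T = 0x62, S = E(K, T) = 0xBD; 0x98 ⊕ 0xBD = 0x25.
P5: T = 0x63, S = E(K, T) = 0xBC; 0x37 ⊕ 0xBC = 0x8B.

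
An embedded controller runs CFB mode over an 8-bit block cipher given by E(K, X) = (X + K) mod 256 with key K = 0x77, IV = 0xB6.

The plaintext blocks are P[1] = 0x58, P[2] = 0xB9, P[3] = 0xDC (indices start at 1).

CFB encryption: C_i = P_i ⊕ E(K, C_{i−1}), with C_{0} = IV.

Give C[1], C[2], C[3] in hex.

C[1]: E(K, 0xB6) = 0x2D; 0x58 ⊕ 0x2D = 0x75.
C[2]: E(K, 0x75) = 0xEC; 0xB9 ⊕ 0xEC = 0x55.
C[3]: E(K, 0x55) = 0xCC; 0xDC ⊕ 0xCC = 0x10.

C[1] = 0x75, C[2] = 0x55, C[3] = 0x10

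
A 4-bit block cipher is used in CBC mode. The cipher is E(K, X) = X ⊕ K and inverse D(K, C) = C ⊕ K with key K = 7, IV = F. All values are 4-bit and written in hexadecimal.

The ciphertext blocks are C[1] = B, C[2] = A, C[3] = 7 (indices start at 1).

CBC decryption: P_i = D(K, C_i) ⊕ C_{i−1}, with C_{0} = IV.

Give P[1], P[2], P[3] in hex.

P[1]: D(K, B) = C; C ⊕ F = 3.
P[2]: D(K, A) = D; D ⊕ B = 6.
P[3]: D(K, 7) = 0; 0 ⊕ A = A.

P[1] = 3, P[2] = 6, P[3] = A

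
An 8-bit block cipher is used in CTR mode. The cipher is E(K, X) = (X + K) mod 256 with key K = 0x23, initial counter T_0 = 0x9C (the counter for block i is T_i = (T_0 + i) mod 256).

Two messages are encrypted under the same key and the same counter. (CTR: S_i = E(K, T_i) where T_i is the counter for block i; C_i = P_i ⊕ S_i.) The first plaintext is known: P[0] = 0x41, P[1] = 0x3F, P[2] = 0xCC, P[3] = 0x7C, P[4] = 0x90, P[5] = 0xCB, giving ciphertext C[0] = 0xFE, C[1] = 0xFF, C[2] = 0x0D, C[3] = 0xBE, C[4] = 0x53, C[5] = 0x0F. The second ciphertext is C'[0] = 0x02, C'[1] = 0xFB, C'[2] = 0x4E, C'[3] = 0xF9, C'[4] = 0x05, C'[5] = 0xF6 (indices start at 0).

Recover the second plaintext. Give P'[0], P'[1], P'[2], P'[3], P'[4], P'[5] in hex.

In CTR with a reused counter, both messages share the same keystream S_i, so C_i ⊕ C'_i = P_i ⊕ P'_i and thus P'_i = P_i ⊕ C_i ⊕ C'_i.
P'[0]: 0x41 ⊕ 0xFE ⊕ 0x02 = 0xBD.
P'[1]: 0x3F ⊕ 0xFF ⊕ 0xFB = 0x3B.
P'[2]: 0xCC ⊕ 0x0D ⊕ 0x4E = 0x8F.
P'[3]: 0x7C ⊕ 0xBE ⊕ 0xF9 = 0x3B.
P'[4]: 0x90 ⊕ 0x53 ⊕ 0x05 = 0xC6.
P'[5]: 0xCB ⊕ 0x0F ⊕ 0xF6 = 0x32.

P'[0] = 0xBD, P'[1] = 0x3B, P'[2] = 0x8F, P'[3] = 0x3B, P'[4] = 0xC6, P'[5] = 0x32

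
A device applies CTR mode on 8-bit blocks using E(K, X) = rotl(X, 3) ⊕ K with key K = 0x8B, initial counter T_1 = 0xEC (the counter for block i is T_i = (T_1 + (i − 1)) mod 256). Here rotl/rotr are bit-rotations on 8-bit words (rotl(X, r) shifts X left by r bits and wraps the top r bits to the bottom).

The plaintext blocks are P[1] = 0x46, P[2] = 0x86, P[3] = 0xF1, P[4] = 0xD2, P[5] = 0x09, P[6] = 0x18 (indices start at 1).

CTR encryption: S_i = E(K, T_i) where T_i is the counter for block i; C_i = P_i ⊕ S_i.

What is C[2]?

C[1]: T = 0xEC, S = E(K, T) = 0xEC; 0x46 ⊕ 0xEC = 0xAA.
C[2]: T = 0xED, S = E(K, T) = 0xE4; 0x86 ⊕ 0xE4 = 0x62.

C[2] = 0x62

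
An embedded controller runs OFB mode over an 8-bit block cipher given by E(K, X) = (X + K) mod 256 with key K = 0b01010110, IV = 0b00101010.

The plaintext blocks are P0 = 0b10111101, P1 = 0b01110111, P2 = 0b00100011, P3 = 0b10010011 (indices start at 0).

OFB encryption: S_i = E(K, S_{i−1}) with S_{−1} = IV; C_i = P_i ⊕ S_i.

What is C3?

C0: S = E(K, 0b00101010) = 0b10000000; 0b10111101 ⊕ 0b10000000 = 0b00111101.
C1: S = E(K, 0b10000000) = 0b11010110; 0b01110111 ⊕ 0b11010110 = 0b10100001.
C2: S = E(K, 0b11010110) = 0b00101100; 0b00100011 ⊕ 0b00101100 = 0b00001111.
C3: S = E(K, 0b00101100) = 0b10000010; 0b10010011 ⊕ 0b10000010 = 0b00010001.

C3 = 0b00010001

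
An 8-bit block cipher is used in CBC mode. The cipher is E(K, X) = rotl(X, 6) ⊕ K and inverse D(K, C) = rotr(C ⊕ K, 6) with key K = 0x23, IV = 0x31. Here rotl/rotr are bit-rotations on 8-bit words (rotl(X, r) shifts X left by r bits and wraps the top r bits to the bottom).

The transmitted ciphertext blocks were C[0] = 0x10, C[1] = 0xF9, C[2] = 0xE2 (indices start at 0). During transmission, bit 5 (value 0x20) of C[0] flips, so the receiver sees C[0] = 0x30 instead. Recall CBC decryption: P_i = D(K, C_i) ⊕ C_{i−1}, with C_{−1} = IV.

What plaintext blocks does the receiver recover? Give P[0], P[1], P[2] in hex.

Only C[0] changed, to 0x30. In CBC, a change in C_i garbles P_i and flips the same bit in P_{i+1}. Decrypting the received ciphertext:
P[0]: D(K, 0x30) = 0x4C; 0x4C ⊕ 0x31 = 0x7D.
P[1]: D(K, 0xF9) = 0x6B; 0x6B ⊕ 0x30 = 0x5B.
P[2]: D(K, 0xE2) = 0x07; 0x07 ⊕ 0xF9 = 0xFE.
Blocks that differ from the original plaintext: P[0], P[1].

P[0] = 0x7D, P[1] = 0x5B, P[2] = 0xFE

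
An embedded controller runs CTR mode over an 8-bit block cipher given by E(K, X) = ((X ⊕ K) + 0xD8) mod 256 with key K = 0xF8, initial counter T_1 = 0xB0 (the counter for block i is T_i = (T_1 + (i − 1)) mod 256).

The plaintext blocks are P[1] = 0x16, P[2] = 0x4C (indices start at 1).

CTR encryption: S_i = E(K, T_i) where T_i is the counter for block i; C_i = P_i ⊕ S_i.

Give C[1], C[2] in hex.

C[1] = 0x36, C[2] = 0x6D

C[1]: T = 0xB0, S = E(K, T) = 0x20; 0x16 ⊕ 0x20 = 0x36.
C[2]: T = 0xB1, S = E(K, T) = 0x21; 0x4C ⊕ 0x21 = 0x6D.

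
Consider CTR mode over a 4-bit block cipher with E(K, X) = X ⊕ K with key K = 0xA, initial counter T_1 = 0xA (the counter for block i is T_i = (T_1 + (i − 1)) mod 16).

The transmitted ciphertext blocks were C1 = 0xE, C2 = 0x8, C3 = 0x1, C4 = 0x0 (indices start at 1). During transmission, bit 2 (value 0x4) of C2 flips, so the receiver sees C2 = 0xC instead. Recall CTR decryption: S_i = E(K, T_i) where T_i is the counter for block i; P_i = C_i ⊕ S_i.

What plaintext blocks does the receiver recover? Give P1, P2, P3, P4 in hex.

Only C2 changed, to 0xC. In CTR, a change in C_i flips the same bit in P_i only; the keystream is unaffected. Decrypting the received ciphertext:
P1: T = 0xA, S = E(K, T) = 0x0; 0xE ⊕ 0x0 = 0xE.
P2: T = 0xB, S = E(K, T) = 0x1; 0xC ⊕ 0x1 = 0xD.
P3: T = 0xC, S = E(K, T) = 0x6; 0x1 ⊕ 0x6 = 0x7.
P4: T = 0xD, S = E(K, T) = 0x7; 0x0 ⊕ 0x7 = 0x7.
Blocks that differ from the original plaintext: P2.

P1 = 0xE, P2 = 0xD, P3 = 0x7, P4 = 0x7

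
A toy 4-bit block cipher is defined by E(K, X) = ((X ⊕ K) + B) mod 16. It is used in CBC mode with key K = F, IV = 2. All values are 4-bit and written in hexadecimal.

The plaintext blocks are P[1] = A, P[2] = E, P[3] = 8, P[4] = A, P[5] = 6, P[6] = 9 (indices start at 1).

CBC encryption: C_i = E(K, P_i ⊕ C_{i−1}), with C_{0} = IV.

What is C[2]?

C[1]: P[1] ⊕ 2 = 8; E(K, 8) = 2.
C[2]: P[2] ⊕ 2 = C; E(K, C) = E.

C[2] = E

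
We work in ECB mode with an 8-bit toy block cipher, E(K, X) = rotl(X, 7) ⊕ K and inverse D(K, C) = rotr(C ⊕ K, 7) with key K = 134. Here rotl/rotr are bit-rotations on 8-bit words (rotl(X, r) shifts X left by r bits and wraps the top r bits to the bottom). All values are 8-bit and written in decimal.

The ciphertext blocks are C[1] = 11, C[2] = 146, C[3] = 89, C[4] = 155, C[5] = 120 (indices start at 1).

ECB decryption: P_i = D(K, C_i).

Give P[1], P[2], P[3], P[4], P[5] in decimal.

P[1]: D(K, 11) = 27.
P[2]: D(K, 146) = 40.
P[3]: D(K, 89) = 191.
P[4]: D(K, 155) = 58.
P[5]: D(K, 120) = 253.

P[1] = 27, P[2] = 40, P[3] = 191, P[4] = 58, P[5] = 253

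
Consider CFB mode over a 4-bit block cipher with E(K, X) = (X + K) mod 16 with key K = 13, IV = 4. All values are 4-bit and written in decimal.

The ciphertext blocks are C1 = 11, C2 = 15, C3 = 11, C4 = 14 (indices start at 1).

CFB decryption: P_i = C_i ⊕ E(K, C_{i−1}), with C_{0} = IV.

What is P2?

P2 = 7

P2: E(K, 11) = 8; 15 ⊕ 8 = 7.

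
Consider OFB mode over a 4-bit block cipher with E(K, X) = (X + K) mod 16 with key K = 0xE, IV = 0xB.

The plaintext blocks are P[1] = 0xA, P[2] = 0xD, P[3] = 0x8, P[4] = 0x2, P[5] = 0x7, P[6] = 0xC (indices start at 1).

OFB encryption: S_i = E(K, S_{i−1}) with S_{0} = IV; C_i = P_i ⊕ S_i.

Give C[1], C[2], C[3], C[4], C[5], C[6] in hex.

C[1]: S = E(K, 0xB) = 0x9; 0xA ⊕ 0x9 = 0x3.
C[2]: S = E(K, 0x9) = 0x7; 0xD ⊕ 0x7 = 0xA.
C[3]: S = E(K, 0x7) = 0x5; 0x8 ⊕ 0x5 = 0xD.
C[4]: S = E(K, 0x5) = 0x3; 0x2 ⊕ 0x3 = 0x1.
C[5]: S = E(K, 0x3) = 0x1; 0x7 ⊕ 0x1 = 0x6.
C[6]: S = E(K, 0x1) = 0xF; 0xC ⊕ 0xF = 0x3.

C[1] = 0x3, C[2] = 0xA, C[3] = 0xD, C[4] = 0x1, C[5] = 0x6, C[6] = 0x3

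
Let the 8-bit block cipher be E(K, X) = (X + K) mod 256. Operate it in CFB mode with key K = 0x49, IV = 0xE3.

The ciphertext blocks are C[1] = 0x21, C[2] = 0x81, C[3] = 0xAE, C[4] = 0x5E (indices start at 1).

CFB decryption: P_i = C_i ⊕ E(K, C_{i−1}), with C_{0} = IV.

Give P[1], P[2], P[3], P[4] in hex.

P[1]: E(K, 0xE3) = 0x2C; 0x21 ⊕ 0x2C = 0x0D.
P[2]: E(K, 0x21) = 0x6A; 0x81 ⊕ 0x6A = 0xEB.
P[3]: E(K, 0x81) = 0xCA; 0xAE ⊕ 0xCA = 0x64.
P[4]: E(K, 0xAE) = 0xF7; 0x5E ⊕ 0xF7 = 0xA9.

P[1] = 0x0D, P[2] = 0xEB, P[3] = 0x64, P[4] = 0xA9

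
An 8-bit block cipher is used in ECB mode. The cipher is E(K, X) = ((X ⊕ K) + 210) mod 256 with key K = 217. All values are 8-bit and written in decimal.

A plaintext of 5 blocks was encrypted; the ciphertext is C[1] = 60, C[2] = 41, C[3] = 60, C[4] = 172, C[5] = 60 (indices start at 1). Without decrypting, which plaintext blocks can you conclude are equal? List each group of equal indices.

ECB encrypts each block independently with the same key, so equal ciphertext blocks imply equal plaintext blocks.
C[1] = C[3] = C[5] = 60, so P[1] = P[3] = P[5].

P[1] = P[3] = P[5]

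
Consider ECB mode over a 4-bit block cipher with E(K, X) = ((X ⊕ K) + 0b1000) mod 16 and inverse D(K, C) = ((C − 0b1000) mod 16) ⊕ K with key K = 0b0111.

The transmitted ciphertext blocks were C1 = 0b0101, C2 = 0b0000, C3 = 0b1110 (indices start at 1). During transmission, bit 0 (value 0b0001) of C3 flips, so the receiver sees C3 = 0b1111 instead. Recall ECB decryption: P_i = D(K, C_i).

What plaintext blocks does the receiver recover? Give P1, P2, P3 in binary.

Only C3 changed, to 0b1111. In ECB, a change in C_i affects only P_i. Decrypting the received ciphertext:
P1: D(K, 0b0101) = 0b1010.
P2: D(K, 0b0000) = 0b1111.
P3: D(K, 0b1111) = 0b0000.
Blocks that differ from the original plaintext: P3.

P1 = 0b1010, P2 = 0b1111, P3 = 0b0000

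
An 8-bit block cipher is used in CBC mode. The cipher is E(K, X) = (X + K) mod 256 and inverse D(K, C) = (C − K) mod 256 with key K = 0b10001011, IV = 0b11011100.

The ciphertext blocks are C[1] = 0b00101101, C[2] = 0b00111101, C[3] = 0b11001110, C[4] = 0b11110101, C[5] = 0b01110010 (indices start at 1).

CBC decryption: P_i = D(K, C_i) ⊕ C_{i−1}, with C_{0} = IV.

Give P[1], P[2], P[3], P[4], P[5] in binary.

P[1] = 0b01111110, P[2] = 0b10011111, P[3] = 0b01111110, P[4] = 0b10100100, P[5] = 0b00010010

P[1]: D(K, 0b00101101) = 0b10100010; 0b10100010 ⊕ 0b11011100 = 0b01111110.
P[2]: D(K, 0b00111101) = 0b10110010; 0b10110010 ⊕ 0b00101101 = 0b10011111.
P[3]: D(K, 0b11001110) = 0b01000011; 0b01000011 ⊕ 0b00111101 = 0b01111110.
P[4]: D(K, 0b11110101) = 0b01101010; 0b01101010 ⊕ 0b11001110 = 0b10100100.
P[5]: D(K, 0b01110010) = 0b11100111; 0b11100111 ⊕ 0b11110101 = 0b00010010.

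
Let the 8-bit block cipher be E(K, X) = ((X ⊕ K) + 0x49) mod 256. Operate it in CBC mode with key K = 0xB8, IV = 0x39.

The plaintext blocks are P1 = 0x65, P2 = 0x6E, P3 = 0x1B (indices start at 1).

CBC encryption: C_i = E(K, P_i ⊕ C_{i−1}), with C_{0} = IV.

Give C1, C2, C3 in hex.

C1 = 0x2D, C2 = 0x44, C3 = 0x30

C1: P1 ⊕ 0x39 = 0x5C; E(K, 0x5C) = 0x2D.
C2: P2 ⊕ 0x2D = 0x43; E(K, 0x43) = 0x44.
C3: P3 ⊕ 0x44 = 0x5F; E(K, 0x5F) = 0x30.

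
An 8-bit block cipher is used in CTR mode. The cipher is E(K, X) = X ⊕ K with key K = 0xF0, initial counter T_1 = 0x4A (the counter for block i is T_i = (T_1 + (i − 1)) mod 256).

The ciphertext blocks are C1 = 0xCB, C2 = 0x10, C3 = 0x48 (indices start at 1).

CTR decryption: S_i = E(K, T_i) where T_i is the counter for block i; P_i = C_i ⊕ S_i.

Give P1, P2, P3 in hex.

P1 = 0x71, P2 = 0xAB, P3 = 0xF4

P1: T = 0x4A, S = E(K, T) = 0xBA; 0xCB ⊕ 0xBA = 0x71.
P2: T = 0x4B, S = E(K, T) = 0xBB; 0x10 ⊕ 0xBB = 0xAB.
P3: T = 0x4C, S = E(K, T) = 0xBC; 0x48 ⊕ 0xBC = 0xF4.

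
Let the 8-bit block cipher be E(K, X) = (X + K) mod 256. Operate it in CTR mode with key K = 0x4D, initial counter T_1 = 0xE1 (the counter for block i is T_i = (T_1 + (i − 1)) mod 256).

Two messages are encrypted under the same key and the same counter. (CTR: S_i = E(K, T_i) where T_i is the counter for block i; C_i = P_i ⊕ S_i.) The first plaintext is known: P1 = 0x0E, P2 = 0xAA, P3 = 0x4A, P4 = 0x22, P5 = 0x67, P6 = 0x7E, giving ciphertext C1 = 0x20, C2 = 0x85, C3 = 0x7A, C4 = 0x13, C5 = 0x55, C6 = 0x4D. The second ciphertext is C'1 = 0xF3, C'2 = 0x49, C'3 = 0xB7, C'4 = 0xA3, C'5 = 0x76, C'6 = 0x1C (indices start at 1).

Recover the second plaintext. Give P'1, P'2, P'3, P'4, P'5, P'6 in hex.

In CTR with a reused counter, both messages share the same keystream S_i, so C_i ⊕ C'_i = P_i ⊕ P'_i and thus P'_i = P_i ⊕ C_i ⊕ C'_i.
P'1: 0x0E ⊕ 0x20 ⊕ 0xF3 = 0xDD.
P'2: 0xAA ⊕ 0x85 ⊕ 0x49 = 0x66.
P'3: 0x4A ⊕ 0x7A ⊕ 0xB7 = 0x87.
P'4: 0x22 ⊕ 0x13 ⊕ 0xA3 = 0x92.
P'5: 0x67 ⊕ 0x55 ⊕ 0x76 = 0x44.
P'6: 0x7E ⊕ 0x4D ⊕ 0x1C = 0x2F.

P'1 = 0xDD, P'2 = 0x66, P'3 = 0x87, P'4 = 0x92, P'5 = 0x44, P'6 = 0x2F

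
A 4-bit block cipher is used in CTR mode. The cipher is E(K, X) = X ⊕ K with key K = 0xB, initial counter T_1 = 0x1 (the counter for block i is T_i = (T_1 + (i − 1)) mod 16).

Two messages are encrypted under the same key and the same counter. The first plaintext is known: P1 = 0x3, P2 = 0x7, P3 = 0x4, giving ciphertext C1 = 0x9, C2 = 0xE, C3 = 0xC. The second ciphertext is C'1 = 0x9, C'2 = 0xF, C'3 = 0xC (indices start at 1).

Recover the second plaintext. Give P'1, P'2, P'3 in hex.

P'1 = 0x3, P'2 = 0x6, P'3 = 0x4

In CTR with a reused counter, both messages share the same keystream S_i, so C_i ⊕ C'_i = P_i ⊕ P'_i and thus P'_i = P_i ⊕ C_i ⊕ C'_i.
P'1: 0x3 ⊕ 0x9 ⊕ 0x9 = 0x3.
P'2: 0x7 ⊕ 0xE ⊕ 0xF = 0x6.
P'3: 0x4 ⊕ 0xC ⊕ 0xC = 0x4.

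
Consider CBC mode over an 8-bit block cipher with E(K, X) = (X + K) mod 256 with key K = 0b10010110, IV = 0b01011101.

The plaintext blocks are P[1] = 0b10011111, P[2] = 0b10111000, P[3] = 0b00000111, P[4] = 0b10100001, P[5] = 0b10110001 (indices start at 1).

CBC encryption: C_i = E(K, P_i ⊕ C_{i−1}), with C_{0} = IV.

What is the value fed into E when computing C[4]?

C[1]: P[1] ⊕ 0b01011101 = 0b11000010; E(K, 0b11000010) = 0b01011000.
C[2]: P[2] ⊕ 0b01011000 = 0b11100000; E(K, 0b11100000) = 0b01110110.
C[3]: P[3] ⊕ 0b01110110 = 0b01110001; E(K, 0b01110001) = 0b00000111.
C[4]: P[4] ⊕ 0b00000111 = 0b10100110; E(K, 0b10100110) = 0b00111100.
So the input to E for block [4] is 0b10100110.

0b10100110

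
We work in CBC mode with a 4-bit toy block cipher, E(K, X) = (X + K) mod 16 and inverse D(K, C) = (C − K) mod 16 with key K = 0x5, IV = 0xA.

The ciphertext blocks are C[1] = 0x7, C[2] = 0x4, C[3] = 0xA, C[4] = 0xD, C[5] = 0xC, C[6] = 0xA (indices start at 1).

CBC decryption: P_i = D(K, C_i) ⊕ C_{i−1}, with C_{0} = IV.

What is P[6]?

P[6] = 0x9

P[6]: D(K, 0xA) = 0x5; 0x5 ⊕ 0xC = 0x9.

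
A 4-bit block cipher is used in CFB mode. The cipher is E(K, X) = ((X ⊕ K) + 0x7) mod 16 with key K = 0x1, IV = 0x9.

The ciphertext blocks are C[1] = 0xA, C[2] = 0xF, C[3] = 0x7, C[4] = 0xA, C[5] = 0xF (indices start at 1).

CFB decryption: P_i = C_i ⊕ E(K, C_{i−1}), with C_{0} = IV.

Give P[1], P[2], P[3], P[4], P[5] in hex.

P[1]: E(K, 0x9) = 0xF; 0xA ⊕ 0xF = 0x5.
P[2]: E(K, 0xA) = 0x2; 0xF ⊕ 0x2 = 0xD.
P[3]: E(K, 0xF) = 0x5; 0x7 ⊕ 0x5 = 0x2.
P[4]: E(K, 0x7) = 0xD; 0xA ⊕ 0xD = 0x7.
P[5]: E(K, 0xA) = 0x2; 0xF ⊕ 0x2 = 0xD.

P[1] = 0x5, P[2] = 0xD, P[3] = 0x2, P[4] = 0x7, P[5] = 0xD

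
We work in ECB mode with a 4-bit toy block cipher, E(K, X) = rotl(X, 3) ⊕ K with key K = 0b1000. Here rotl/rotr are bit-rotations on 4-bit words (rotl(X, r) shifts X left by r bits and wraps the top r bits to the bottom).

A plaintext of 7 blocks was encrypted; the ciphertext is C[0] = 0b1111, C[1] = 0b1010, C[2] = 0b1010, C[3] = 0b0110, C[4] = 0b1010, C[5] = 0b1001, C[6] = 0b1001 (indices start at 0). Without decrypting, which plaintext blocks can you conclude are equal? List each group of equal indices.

P[1] = P[2] = P[4]; P[5] = P[6]

ECB encrypts each block independently with the same key, so equal ciphertext blocks imply equal plaintext blocks.
C[1] = C[2] = C[4] = 0b1010, so P[1] = P[2] = P[4].
C[5] = C[6] = 0b1001, so P[5] = P[6].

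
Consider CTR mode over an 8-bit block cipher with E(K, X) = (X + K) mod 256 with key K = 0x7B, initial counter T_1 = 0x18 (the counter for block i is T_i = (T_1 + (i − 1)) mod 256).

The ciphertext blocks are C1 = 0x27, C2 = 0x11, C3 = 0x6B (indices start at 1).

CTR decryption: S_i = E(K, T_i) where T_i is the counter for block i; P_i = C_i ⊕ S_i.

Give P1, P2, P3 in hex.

P1 = 0xB4, P2 = 0x85, P3 = 0xFE

P1: T = 0x18, S = E(K, T) = 0x93; 0x27 ⊕ 0x93 = 0xB4.
P2: T = 0x19, S = E(K, T) = 0x94; 0x11 ⊕ 0x94 = 0x85.
P3: T = 0x1A, S = E(K, T) = 0x95; 0x6B ⊕ 0x95 = 0xFE.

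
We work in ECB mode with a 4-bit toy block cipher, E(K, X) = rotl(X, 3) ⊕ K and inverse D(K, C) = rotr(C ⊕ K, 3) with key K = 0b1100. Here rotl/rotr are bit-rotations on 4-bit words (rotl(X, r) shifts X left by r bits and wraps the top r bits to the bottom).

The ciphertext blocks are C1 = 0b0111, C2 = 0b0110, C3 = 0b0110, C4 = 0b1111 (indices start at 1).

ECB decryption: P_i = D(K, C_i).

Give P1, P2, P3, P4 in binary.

P1: D(K, 0b0111) = 0b0111.
P2: D(K, 0b0110) = 0b0101.
P3: D(K, 0b0110) = 0b0101.
P4: D(K, 0b1111) = 0b0110.

P1 = 0b0111, P2 = 0b0101, P3 = 0b0101, P4 = 0b0110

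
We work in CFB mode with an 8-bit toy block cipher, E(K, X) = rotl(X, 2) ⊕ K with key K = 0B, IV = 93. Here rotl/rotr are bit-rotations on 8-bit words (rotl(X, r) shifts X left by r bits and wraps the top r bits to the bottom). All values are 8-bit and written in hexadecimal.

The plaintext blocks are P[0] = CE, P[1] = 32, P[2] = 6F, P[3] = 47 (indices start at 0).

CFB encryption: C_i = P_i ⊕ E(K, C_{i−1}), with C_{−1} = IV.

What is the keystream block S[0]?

C[0]: E(K, 93) = 45; CE ⊕ 45 = 8B.
So S[0] = 45.

45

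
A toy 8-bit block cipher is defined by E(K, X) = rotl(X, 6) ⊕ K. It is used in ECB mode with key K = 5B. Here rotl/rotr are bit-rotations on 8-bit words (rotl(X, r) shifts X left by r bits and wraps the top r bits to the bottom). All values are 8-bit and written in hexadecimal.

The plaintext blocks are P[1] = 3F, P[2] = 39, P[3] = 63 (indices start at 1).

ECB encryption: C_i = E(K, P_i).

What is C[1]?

C[1] = 94

C[1]: E(K, 3F) = 94.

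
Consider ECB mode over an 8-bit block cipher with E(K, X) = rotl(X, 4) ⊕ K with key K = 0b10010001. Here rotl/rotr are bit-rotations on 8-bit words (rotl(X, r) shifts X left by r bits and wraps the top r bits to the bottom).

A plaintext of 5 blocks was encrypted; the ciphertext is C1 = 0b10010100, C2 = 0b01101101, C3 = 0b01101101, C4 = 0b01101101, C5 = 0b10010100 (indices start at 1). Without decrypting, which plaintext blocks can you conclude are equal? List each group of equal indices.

P1 = P5; P2 = P3 = P4

ECB encrypts each block independently with the same key, so equal ciphertext blocks imply equal plaintext blocks.
C1 = C5 = 0b10010100, so P1 = P5.
C2 = C3 = C4 = 0b01101101, so P2 = P3 = P4.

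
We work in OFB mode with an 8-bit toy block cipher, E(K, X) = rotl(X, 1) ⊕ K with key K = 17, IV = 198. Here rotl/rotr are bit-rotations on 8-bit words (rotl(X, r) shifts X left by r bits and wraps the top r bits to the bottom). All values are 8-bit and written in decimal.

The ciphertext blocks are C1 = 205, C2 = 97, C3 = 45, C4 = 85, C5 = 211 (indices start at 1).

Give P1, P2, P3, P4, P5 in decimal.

OFB decryption: S_i = E(K, S_{i−1}) with S_{0} = IV; P_i = C_i ⊕ S_i.
P1: S = E(K, 198) = 156; 205 ⊕ 156 = 81.
P2: S = E(K, 156) = 40; 97 ⊕ 40 = 73.
P3: S = E(K, 40) = 65; 45 ⊕ 65 = 108.
P4: S = E(K, 65) = 147; 85 ⊕ 147 = 198.
P5: S = E(K, 147) = 54; 211 ⊕ 54 = 229.

P1 = 81, P2 = 73, P3 = 108, P4 = 198, P5 = 229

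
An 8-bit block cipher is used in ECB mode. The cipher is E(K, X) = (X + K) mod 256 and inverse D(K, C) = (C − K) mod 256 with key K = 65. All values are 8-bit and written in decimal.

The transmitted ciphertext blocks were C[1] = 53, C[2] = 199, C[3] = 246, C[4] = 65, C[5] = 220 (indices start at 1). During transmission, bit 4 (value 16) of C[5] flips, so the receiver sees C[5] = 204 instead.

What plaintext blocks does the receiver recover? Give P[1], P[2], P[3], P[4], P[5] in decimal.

P[1] = 244, P[2] = 134, P[3] = 181, P[4] = 0, P[5] = 139

ECB decryption: P_i = D(K, C_i).
Only C[5] changed, to 204. In ECB, a change in C_i affects only P_i. Decrypting the received ciphertext:
P[1]: D(K, 53) = 244.
P[2]: D(K, 199) = 134.
P[3]: D(K, 246) = 181.
P[4]: D(K, 65) = 0.
P[5]: D(K, 204) = 139.
Blocks that differ from the original plaintext: P[5].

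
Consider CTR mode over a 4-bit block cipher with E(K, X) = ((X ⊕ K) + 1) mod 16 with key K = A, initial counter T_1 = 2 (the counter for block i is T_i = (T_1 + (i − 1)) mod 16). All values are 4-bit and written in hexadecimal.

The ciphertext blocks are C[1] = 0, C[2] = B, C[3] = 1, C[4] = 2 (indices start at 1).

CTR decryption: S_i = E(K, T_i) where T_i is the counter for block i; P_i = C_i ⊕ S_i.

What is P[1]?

P[1]: T = 2, S = E(K, T) = 9; 0 ⊕ 9 = 9.

P[1] = 9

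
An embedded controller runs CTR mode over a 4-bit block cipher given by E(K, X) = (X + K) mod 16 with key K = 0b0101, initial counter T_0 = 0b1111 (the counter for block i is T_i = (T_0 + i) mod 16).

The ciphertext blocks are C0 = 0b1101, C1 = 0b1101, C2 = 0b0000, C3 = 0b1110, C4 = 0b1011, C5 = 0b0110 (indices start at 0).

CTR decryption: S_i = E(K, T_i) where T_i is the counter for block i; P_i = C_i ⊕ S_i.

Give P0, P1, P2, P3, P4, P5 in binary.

P0: T = 0b1111, S = E(K, T) = 0b0100; 0b1101 ⊕ 0b0100 = 0b1001.
P1: T = 0b0000, S = E(K, T) = 0b0101; 0b1101 ⊕ 0b0101 = 0b1000.
P2: T = 0b0001, S = E(K, T) = 0b0110; 0b0000 ⊕ 0b0110 = 0b0110.
P3: T = 0b0010, S = E(K, T) = 0b0111; 0b1110 ⊕ 0b0111 = 0b1001.
P4: T = 0b0011, S = E(K, T) = 0b1000; 0b1011 ⊕ 0b1000 = 0b0011.
P5: T = 0b0100, S = E(K, T) = 0b1001; 0b0110 ⊕ 0b1001 = 0b1111.

P0 = 0b1001, P1 = 0b1000, P2 = 0b0110, P3 = 0b1001, P4 = 0b0011, P5 = 0b1111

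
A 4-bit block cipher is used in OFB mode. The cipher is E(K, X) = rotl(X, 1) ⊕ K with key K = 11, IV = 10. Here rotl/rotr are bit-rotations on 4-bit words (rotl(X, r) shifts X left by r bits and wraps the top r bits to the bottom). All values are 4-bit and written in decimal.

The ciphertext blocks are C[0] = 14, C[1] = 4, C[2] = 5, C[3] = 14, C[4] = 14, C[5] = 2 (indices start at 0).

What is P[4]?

OFB decryption: S_i = E(K, S_{i−1}) with S_{−1} = IV; P_i = C_i ⊕ S_i.
P[0]: S = E(K, 10) = 14; 14 ⊕ 14 = 0.
P[1]: S = E(K, 14) = 6; 4 ⊕ 6 = 2.
P[2]: S = E(K, 6) = 7; 5 ⊕ 7 = 2.
P[3]: S = E(K, 7) = 5; 14 ⊕ 5 = 11.
P[4]: S = E(K, 5) = 1; 14 ⊕ 1 = 15.

P[4] = 15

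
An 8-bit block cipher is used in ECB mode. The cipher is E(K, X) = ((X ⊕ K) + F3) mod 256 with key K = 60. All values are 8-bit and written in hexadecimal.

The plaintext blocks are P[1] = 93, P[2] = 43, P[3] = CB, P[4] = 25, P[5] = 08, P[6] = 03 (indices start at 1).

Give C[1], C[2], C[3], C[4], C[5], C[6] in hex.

ECB encryption: C_i = E(K, P_i).
C[1]: E(K, 93) = E6.
C[2]: E(K, 43) = 16.
C[3]: E(K, CB) = 9E.
C[4]: E(K, 25) = 38.
C[5]: E(K, 08) = 5B.
C[6]: E(K, 03) = 56.

C[1] = E6, C[2] = 16, C[3] = 9E, C[4] = 38, C[5] = 5B, C[6] = 56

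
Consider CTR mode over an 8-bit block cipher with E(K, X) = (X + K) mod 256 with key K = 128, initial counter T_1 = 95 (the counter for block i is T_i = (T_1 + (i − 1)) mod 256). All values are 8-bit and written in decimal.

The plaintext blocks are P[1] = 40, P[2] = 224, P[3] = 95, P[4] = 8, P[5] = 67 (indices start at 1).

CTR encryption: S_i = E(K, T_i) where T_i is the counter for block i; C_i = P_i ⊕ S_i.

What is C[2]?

C[1]: T = 95, S = E(K, T) = 223; 40 ⊕ 223 = 247.
C[2]: T = 96, S = E(K, T) = 224; 224 ⊕ 224 = 0.

C[2] = 0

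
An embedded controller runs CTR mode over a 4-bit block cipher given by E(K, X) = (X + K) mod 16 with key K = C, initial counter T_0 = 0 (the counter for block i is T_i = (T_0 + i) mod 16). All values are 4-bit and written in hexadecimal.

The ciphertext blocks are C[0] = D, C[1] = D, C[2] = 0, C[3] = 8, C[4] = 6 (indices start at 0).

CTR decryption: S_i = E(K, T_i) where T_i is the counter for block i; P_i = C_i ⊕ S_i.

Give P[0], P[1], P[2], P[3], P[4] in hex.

P[0] = 1, P[1] = 0, P[2] = E, P[3] = 7, P[4] = 6

P[0]: T = 0, S = E(K, T) = C; D ⊕ C = 1.
P[1]: T = 1, S = E(K, T) = D; D ⊕ D = 0.
P[2]: T = 2, S = E(K, T) = E; 0 ⊕ E = E.
P[3]: T = 3, S = E(K, T) = F; 8 ⊕ F = 7.
P[4]: T = 4, S = E(K, T) = 0; 6 ⊕ 0 = 6.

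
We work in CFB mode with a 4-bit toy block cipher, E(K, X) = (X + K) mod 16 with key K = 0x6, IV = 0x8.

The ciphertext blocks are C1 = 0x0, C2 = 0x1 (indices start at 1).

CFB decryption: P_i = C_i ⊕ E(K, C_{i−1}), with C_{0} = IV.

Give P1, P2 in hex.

P1: E(K, 0x8) = 0xE; 0x0 ⊕ 0xE = 0xE.
P2: E(K, 0x0) = 0x6; 0x1 ⊕ 0x6 = 0x7.

P1 = 0xE, P2 = 0x7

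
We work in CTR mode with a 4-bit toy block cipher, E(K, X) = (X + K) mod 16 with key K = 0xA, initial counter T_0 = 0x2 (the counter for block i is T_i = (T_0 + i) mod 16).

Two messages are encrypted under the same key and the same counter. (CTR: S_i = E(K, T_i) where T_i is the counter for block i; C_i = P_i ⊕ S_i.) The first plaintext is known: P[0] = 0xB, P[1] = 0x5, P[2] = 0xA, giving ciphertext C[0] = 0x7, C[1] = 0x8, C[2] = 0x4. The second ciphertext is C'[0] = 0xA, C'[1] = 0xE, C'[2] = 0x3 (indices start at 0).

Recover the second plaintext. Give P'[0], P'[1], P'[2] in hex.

In CTR with a reused counter, both messages share the same keystream S_i, so C_i ⊕ C'_i = P_i ⊕ P'_i and thus P'_i = P_i ⊕ C_i ⊕ C'_i.
P'[0]: 0xB ⊕ 0x7 ⊕ 0xA = 0x6.
P'[1]: 0x5 ⊕ 0x8 ⊕ 0xE = 0x3.
P'[2]: 0xA ⊕ 0x4 ⊕ 0x3 = 0xD.

P'[0] = 0x6, P'[1] = 0x3, P'[2] = 0xD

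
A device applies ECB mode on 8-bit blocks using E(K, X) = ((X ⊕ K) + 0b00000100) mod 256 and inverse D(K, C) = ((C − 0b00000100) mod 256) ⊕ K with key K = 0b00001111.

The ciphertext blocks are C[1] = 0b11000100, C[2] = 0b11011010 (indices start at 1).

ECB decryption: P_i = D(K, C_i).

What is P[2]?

P[2] = 0b11011001

P[2]: D(K, 0b11011010) = 0b11011001.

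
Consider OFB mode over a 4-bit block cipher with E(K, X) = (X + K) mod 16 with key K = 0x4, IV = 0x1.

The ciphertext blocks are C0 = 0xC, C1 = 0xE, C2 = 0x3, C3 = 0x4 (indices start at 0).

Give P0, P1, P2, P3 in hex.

OFB decryption: S_i = E(K, S_{i−1}) with S_{−1} = IV; P_i = C_i ⊕ S_i.
P0: S = E(K, 0x1) = 0x5; 0xC ⊕ 0x5 = 0x9.
P1: S = E(K, 0x5) = 0x9; 0xE ⊕ 0x9 = 0x7.
P2: S = E(K, 0x9) = 0xD; 0x3 ⊕ 0xD = 0xE.
P3: S = E(K, 0xD) = 0x1; 0x4 ⊕ 0x1 = 0x5.

P0 = 0x9, P1 = 0x7, P2 = 0xE, P3 = 0x5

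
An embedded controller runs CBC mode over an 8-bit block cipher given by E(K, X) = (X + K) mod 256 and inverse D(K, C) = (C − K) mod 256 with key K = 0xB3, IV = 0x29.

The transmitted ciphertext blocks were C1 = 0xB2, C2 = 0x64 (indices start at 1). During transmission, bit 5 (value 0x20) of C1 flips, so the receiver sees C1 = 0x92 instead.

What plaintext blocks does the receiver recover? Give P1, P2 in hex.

P1 = 0xF6, P2 = 0x23

CBC decryption: P_i = D(K, C_i) ⊕ C_{i−1}, with C_{0} = IV.
Only C1 changed, to 0x92. In CBC, a change in C_i garbles P_i and flips the same bit in P_{i+1}. Decrypting the received ciphertext:
P1: D(K, 0x92) = 0xDF; 0xDF ⊕ 0x29 = 0xF6.
P2: D(K, 0x64) = 0xB1; 0xB1 ⊕ 0x92 = 0x23.
Blocks that differ from the original plaintext: P1, P2.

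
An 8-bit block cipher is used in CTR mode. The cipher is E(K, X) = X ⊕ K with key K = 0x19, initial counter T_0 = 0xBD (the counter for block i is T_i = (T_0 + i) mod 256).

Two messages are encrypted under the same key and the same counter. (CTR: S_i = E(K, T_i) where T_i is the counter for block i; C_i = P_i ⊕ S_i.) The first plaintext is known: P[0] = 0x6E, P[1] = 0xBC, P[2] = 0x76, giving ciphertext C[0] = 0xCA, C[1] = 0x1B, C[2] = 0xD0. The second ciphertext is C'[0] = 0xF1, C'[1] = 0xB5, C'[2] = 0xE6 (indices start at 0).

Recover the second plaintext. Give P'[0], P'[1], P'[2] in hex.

P'[0] = 0x55, P'[1] = 0x12, P'[2] = 0x40

In CTR with a reused counter, both messages share the same keystream S_i, so C_i ⊕ C'_i = P_i ⊕ P'_i and thus P'_i = P_i ⊕ C_i ⊕ C'_i.
P'[0]: 0x6E ⊕ 0xCA ⊕ 0xF1 = 0x55.
P'[1]: 0xBC ⊕ 0x1B ⊕ 0xB5 = 0x12.
P'[2]: 0x76 ⊕ 0xD0 ⊕ 0xE6 = 0x40.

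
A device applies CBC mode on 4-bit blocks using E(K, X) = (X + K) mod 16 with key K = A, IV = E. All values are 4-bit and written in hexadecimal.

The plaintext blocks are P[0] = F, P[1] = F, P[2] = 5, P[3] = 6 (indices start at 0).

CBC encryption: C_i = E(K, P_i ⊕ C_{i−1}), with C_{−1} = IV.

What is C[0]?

C[0]: P[0] ⊕ E = 1; E(K, 1) = B.

C[0] = B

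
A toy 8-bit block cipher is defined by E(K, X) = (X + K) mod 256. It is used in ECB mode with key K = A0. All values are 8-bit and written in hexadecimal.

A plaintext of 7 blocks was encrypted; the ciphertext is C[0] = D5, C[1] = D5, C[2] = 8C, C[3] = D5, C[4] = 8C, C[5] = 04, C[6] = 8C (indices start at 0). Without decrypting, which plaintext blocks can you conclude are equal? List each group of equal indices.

P[0] = P[1] = P[3]; P[2] = P[4] = P[6]

ECB encrypts each block independently with the same key, so equal ciphertext blocks imply equal plaintext blocks.
C[0] = C[1] = C[3] = D5, so P[0] = P[1] = P[3].
C[2] = C[4] = C[6] = 8C, so P[2] = P[4] = P[6].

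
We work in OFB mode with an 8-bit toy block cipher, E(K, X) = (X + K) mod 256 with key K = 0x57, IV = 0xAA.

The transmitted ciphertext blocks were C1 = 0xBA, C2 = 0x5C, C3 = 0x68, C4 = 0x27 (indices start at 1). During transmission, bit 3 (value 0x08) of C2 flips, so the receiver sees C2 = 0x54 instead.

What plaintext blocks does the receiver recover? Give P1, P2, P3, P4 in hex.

OFB decryption: S_i = E(K, S_{i−1}) with S_{0} = IV; P_i = C_i ⊕ S_i.
Only C2 changed, to 0x54. In OFB, a change in C_i flips the same bit in P_i only; the keystream is unaffected. Decrypting the received ciphertext:
P1: S = E(K, 0xAA) = 0x01; 0xBA ⊕ 0x01 = 0xBB.
P2: S = E(K, 0x01) = 0x58; 0x54 ⊕ 0x58 = 0x0C.
P3: S = E(K, 0x58) = 0xAF; 0x68 ⊕ 0xAF = 0xC7.
P4: S = E(K, 0xAF) = 0x06; 0x27 ⊕ 0x06 = 0x21.
Blocks that differ from the original plaintext: P2.

P1 = 0xBB, P2 = 0x0C, P3 = 0xC7, P4 = 0x21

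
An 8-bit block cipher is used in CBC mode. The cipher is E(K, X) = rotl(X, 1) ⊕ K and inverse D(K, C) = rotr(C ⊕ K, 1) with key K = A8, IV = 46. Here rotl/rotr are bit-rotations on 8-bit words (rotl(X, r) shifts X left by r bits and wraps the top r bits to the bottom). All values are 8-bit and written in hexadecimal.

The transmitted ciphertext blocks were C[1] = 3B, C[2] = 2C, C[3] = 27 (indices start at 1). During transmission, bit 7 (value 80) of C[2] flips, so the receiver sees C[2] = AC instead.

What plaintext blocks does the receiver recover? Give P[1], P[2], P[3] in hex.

CBC decryption: P_i = D(K, C_i) ⊕ C_{i−1}, with C_{0} = IV.
Only C[2] changed, to AC. In CBC, a change in C_i garbles P_i and flips the same bit in P_{i+1}. Decrypting the received ciphertext:
P[1]: D(K, 3B) = C9; C9 ⊕ 46 = 8F.
P[2]: D(K, AC) = 02; 02 ⊕ 3B = 39.
P[3]: D(K, 27) = C7; C7 ⊕ AC = 6B.
Blocks that differ from the original plaintext: P[2], P[3].

P[1] = 8F, P[2] = 39, P[3] = 6B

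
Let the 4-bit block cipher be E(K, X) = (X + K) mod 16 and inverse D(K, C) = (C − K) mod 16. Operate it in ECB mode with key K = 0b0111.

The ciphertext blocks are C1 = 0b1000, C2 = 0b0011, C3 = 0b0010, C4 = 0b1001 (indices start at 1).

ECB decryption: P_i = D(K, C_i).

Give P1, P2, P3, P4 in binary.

P1 = 0b0001, P2 = 0b1100, P3 = 0b1011, P4 = 0b0010

P1: D(K, 0b1000) = 0b0001.
P2: D(K, 0b0011) = 0b1100.
P3: D(K, 0b0010) = 0b1011.
P4: D(K, 0b1001) = 0b0010.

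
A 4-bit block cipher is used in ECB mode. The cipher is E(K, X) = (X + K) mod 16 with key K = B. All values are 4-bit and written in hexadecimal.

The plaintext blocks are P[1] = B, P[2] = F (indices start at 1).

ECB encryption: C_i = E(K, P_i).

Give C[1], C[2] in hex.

C[1] = 6, C[2] = A

C[1]: E(K, B) = 6.
C[2]: E(K, F) = A.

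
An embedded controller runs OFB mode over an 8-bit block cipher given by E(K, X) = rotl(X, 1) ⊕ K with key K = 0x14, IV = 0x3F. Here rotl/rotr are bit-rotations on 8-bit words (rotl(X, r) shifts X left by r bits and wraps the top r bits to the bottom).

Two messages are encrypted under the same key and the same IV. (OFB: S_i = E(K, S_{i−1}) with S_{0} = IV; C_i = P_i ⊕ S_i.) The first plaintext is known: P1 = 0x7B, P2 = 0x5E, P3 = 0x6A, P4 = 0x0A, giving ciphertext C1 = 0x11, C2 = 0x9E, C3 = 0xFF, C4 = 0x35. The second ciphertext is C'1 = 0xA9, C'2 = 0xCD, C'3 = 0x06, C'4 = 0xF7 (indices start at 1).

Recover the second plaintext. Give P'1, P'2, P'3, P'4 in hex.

P'1 = 0xC3, P'2 = 0x0D, P'3 = 0x93, P'4 = 0xC8

In OFB with a reused IV, both messages share the same keystream S_i, so C_i ⊕ C'_i = P_i ⊕ P'_i and thus P'_i = P_i ⊕ C_i ⊕ C'_i.
P'1: 0x7B ⊕ 0x11 ⊕ 0xA9 = 0xC3.
P'2: 0x5E ⊕ 0x9E ⊕ 0xCD = 0x0D.
P'3: 0x6A ⊕ 0xFF ⊕ 0x06 = 0x93.
P'4: 0x0A ⊕ 0x35 ⊕ 0xF7 = 0xC8.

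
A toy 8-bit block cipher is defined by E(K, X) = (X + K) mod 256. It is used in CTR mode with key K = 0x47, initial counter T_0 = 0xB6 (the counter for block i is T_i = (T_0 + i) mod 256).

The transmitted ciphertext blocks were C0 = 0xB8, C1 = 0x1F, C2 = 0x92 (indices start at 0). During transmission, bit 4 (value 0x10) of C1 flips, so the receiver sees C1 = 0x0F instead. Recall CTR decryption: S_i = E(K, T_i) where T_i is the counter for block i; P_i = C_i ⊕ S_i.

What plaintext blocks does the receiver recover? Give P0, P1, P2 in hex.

P0 = 0x45, P1 = 0xF1, P2 = 0x6D

Only C1 changed, to 0x0F. In CTR, a change in C_i flips the same bit in P_i only; the keystream is unaffected. Decrypting the received ciphertext:
P0: T = 0xB6, S = E(K, T) = 0xFD; 0xB8 ⊕ 0xFD = 0x45.
P1: T = 0xB7, S = E(K, T) = 0xFE; 0x0F ⊕ 0xFE = 0xF1.
P2: T = 0xB8, S = E(K, T) = 0xFF; 0x92 ⊕ 0xFF = 0x6D.
Blocks that differ from the original plaintext: P1.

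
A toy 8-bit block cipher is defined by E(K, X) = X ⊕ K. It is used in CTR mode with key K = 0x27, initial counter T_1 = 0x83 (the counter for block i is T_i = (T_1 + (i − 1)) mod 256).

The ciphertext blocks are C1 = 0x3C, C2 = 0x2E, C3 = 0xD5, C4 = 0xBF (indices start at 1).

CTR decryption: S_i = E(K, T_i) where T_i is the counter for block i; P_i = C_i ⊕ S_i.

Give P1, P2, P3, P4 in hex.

P1 = 0x98, P2 = 0x8D, P3 = 0x77, P4 = 0x1E

P1: T = 0x83, S = E(K, T) = 0xA4; 0x3C ⊕ 0xA4 = 0x98.
P2: T = 0x84, S = E(K, T) = 0xA3; 0x2E ⊕ 0xA3 = 0x8D.
P3: T = 0x85, S = E(K, T) = 0xA2; 0xD5 ⊕ 0xA2 = 0x77.
P4: T = 0x86, S = E(K, T) = 0xA1; 0xBF ⊕ 0xA1 = 0x1E.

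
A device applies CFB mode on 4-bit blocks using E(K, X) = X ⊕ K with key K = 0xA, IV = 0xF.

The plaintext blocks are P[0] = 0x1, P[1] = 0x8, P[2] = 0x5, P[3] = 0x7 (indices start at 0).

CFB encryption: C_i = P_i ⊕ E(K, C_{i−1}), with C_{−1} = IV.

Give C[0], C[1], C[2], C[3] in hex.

C[0]: E(K, 0xF) = 0x5; 0x1 ⊕ 0x5 = 0x4.
C[1]: E(K, 0x4) = 0xE; 0x8 ⊕ 0xE = 0x6.
C[2]: E(K, 0x6) = 0xC; 0x5 ⊕ 0xC = 0x9.
C[3]: E(K, 0x9) = 0x3; 0x7 ⊕ 0x3 = 0x4.

C[0] = 0x4, C[1] = 0x6, C[2] = 0x9, C[3] = 0x4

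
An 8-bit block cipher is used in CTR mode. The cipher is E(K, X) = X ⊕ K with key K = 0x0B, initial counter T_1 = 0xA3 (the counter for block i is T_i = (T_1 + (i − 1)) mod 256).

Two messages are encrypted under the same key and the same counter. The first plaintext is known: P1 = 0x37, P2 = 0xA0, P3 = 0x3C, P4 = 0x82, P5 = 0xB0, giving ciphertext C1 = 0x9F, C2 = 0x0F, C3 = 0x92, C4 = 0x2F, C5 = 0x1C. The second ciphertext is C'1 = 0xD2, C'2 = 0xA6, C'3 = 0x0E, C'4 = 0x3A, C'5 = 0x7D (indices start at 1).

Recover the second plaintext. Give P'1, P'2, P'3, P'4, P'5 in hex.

In CTR with a reused counter, both messages share the same keystream S_i, so C_i ⊕ C'_i = P_i ⊕ P'_i and thus P'_i = P_i ⊕ C_i ⊕ C'_i.
P'1: 0x37 ⊕ 0x9F ⊕ 0xD2 = 0x7A.
P'2: 0xA0 ⊕ 0x0F ⊕ 0xA6 = 0x09.
P'3: 0x3C ⊕ 0x92 ⊕ 0x0E = 0xA0.
P'4: 0x82 ⊕ 0x2F ⊕ 0x3A = 0x97.
P'5: 0xB0 ⊕ 0x1C ⊕ 0x7D = 0xD1.

P'1 = 0x7A, P'2 = 0x09, P'3 = 0xA0, P'4 = 0x97, P'5 = 0xD1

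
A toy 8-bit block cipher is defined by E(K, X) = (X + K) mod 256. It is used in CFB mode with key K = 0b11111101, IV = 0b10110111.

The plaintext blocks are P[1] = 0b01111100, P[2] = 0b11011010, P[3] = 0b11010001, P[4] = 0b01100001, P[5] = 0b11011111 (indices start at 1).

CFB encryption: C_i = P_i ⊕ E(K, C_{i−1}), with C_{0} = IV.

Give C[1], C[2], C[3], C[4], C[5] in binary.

C[1] = 0b11001000, C[2] = 0b00011111, C[3] = 0b11001101, C[4] = 0b10101011, C[5] = 0b01110111

C[1]: E(K, 0b10110111) = 0b10110100; 0b01111100 ⊕ 0b10110100 = 0b11001000.
C[2]: E(K, 0b11001000) = 0b11000101; 0b11011010 ⊕ 0b11000101 = 0b00011111.
C[3]: E(K, 0b00011111) = 0b00011100; 0b11010001 ⊕ 0b00011100 = 0b11001101.
C[4]: E(K, 0b11001101) = 0b11001010; 0b01100001 ⊕ 0b11001010 = 0b10101011.
C[5]: E(K, 0b10101011) = 0b10101000; 0b11011111 ⊕ 0b10101000 = 0b01110111.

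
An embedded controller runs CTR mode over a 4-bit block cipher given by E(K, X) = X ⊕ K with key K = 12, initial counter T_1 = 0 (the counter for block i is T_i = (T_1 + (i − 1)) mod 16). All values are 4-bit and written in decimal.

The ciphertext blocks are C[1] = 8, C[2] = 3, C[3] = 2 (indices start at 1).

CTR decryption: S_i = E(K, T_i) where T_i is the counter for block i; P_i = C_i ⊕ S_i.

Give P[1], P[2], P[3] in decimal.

P[1]: T = 0, S = E(K, T) = 12; 8 ⊕ 12 = 4.
P[2]: T = 1, S = E(K, T) = 13; 3 ⊕ 13 = 14.
P[3]: T = 2, S = E(K, T) = 14; 2 ⊕ 14 = 12.

P[1] = 4, P[2] = 14, P[3] = 12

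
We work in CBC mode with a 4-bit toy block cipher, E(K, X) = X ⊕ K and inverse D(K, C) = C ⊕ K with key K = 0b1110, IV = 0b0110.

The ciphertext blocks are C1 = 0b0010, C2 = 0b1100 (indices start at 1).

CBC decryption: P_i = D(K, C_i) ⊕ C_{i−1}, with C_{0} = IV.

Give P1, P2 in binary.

P1 = 0b1010, P2 = 0b0000

P1: D(K, 0b0010) = 0b1100; 0b1100 ⊕ 0b0110 = 0b1010.
P2: D(K, 0b1100) = 0b0010; 0b0010 ⊕ 0b0010 = 0b0000.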